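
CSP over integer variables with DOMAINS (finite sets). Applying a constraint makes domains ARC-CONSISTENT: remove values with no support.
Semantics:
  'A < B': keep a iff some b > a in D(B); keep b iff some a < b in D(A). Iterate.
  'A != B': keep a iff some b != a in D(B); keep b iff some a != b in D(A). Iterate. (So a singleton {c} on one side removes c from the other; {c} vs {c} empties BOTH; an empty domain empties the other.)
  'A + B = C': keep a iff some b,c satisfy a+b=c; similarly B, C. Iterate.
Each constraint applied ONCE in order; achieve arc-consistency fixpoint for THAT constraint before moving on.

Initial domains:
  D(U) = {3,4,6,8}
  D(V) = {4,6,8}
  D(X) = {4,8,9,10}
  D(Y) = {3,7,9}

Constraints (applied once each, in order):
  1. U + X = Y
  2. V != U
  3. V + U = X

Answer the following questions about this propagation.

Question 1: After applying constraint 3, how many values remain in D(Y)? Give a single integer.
Answer: 1

Derivation:
Constraint 1 (U + X = Y) on D(U)={3,4,6,8} D(X)={4,8,9,10} D(Y)={3,7,9}: U {3,4,6,8}->{3}; X {4,8,9,10}->{4}; Y {3,7,9}->{7}
Constraint 2 (V != U) on D(V)={4,6,8} D(U)={3}: no change
Constraint 3 (V + U = X) on D(V)={4,6,8} D(U)={3} D(X)={4}: V {4,6,8}->{}; U {3}->{}; X {4}->{}
So after constraint 3: D(Y)={7}, size = 1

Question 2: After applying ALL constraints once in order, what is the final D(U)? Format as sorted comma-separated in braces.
Answer: {}

Derivation:
Constraint 1 (U + X = Y) on D(U)={3,4,6,8} D(X)={4,8,9,10} D(Y)={3,7,9}: U {3,4,6,8}->{3}; X {4,8,9,10}->{4}; Y {3,7,9}->{7}
Constraint 2 (V != U) on D(V)={4,6,8} D(U)={3}: no change
Constraint 3 (V + U = X) on D(V)={4,6,8} D(U)={3} D(X)={4}: V {4,6,8}->{}; U {3}->{}; X {4}->{}
So after all 3 constraints: D(U) = {}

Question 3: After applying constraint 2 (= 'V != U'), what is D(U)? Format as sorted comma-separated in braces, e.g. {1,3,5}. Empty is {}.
Constraint 1 (U + X = Y) on D(U)={3,4,6,8} D(X)={4,8,9,10} D(Y)={3,7,9}: U {3,4,6,8}->{3}; X {4,8,9,10}->{4}; Y {3,7,9}->{7}
Constraint 2 (V != U) on D(V)={4,6,8} D(U)={3}: no change
So after constraint 2: D(U) = {3}

Answer: {3}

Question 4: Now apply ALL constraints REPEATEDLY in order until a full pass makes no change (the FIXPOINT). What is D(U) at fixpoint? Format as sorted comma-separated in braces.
Answer: {}

Derivation:
pass 0 (initial): D(U)={3,4,6,8}
pass 1: U {3,4,6,8}->{}; V {4,6,8}->{}; X {4,8,9,10}->{}; Y {3,7,9}->{7}
pass 2: Y {7}->{}
pass 3: no change
Fixpoint after 3 passes: D(U) = {}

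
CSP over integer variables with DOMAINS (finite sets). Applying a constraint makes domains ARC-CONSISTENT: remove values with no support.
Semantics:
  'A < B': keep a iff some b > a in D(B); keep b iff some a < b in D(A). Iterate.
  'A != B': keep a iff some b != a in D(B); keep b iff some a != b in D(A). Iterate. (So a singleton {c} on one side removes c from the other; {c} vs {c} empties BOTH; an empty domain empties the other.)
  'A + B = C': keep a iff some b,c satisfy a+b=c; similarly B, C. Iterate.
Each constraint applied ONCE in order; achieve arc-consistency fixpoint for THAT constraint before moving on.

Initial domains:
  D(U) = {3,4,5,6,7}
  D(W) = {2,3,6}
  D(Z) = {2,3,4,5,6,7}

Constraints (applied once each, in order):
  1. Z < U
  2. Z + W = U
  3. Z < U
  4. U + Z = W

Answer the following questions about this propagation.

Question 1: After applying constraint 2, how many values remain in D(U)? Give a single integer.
Constraint 1 (Z < U) on D(Z)={2,3,4,5,6,7} D(U)={3,4,5,6,7}: Z {2,3,4,5,6,7}->{2,3,4,5,6}
Constraint 2 (Z + W = U) on D(Z)={2,3,4,5,6} D(W)={2,3,6} D(U)={3,4,5,6,7}: Z {2,3,4,5,6}->{2,3,4,5}; W {2,3,6}->{2,3}; U {3,4,5,6,7}->{4,5,6,7}
So after constraint 2: D(U)={4,5,6,7}, size = 4

Answer: 4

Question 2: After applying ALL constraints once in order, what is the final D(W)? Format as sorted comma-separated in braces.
Constraint 1 (Z < U) on D(Z)={2,3,4,5,6,7} D(U)={3,4,5,6,7}: Z {2,3,4,5,6,7}->{2,3,4,5,6}
Constraint 2 (Z + W = U) on D(Z)={2,3,4,5,6} D(W)={2,3,6} D(U)={3,4,5,6,7}: Z {2,3,4,5,6}->{2,3,4,5}; W {2,3,6}->{2,3}; U {3,4,5,6,7}->{4,5,6,7}
Constraint 3 (Z < U) on D(Z)={2,3,4,5} D(U)={4,5,6,7}: no change
Constraint 4 (U + Z = W) on D(U)={4,5,6,7} D(Z)={2,3,4,5} D(W)={2,3}: U {4,5,6,7}->{}; Z {2,3,4,5}->{}; W {2,3}->{}
So after all 4 constraints: D(W) = {}

Answer: {}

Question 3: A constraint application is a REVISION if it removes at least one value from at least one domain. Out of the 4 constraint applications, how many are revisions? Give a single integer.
Answer: 3

Derivation:
Constraint 1 (Z < U) on D(Z)={2,3,4,5,6,7} D(U)={3,4,5,6,7}: Z {2,3,4,5,6,7}->{2,3,4,5,6} => REVISION
Constraint 2 (Z + W = U) on D(Z)={2,3,4,5,6} D(W)={2,3,6} D(U)={3,4,5,6,7}: Z {2,3,4,5,6}->{2,3,4,5}; W {2,3,6}->{2,3}; U {3,4,5,6,7}->{4,5,6,7} => REVISION
Constraint 3 (Z < U) on D(Z)={2,3,4,5} D(U)={4,5,6,7}: no change => not a revision
Constraint 4 (U + Z = W) on D(U)={4,5,6,7} D(Z)={2,3,4,5} D(W)={2,3}: U {4,5,6,7}->{}; Z {2,3,4,5}->{}; W {2,3}->{} => REVISION
Total revisions = 3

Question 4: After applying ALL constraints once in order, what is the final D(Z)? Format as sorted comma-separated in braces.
Answer: {}

Derivation:
Constraint 1 (Z < U) on D(Z)={2,3,4,5,6,7} D(U)={3,4,5,6,7}: Z {2,3,4,5,6,7}->{2,3,4,5,6}
Constraint 2 (Z + W = U) on D(Z)={2,3,4,5,6} D(W)={2,3,6} D(U)={3,4,5,6,7}: Z {2,3,4,5,6}->{2,3,4,5}; W {2,3,6}->{2,3}; U {3,4,5,6,7}->{4,5,6,7}
Constraint 3 (Z < U) on D(Z)={2,3,4,5} D(U)={4,5,6,7}: no change
Constraint 4 (U + Z = W) on D(U)={4,5,6,7} D(Z)={2,3,4,5} D(W)={2,3}: U {4,5,6,7}->{}; Z {2,3,4,5}->{}; W {2,3}->{}
So after all 4 constraints: D(Z) = {}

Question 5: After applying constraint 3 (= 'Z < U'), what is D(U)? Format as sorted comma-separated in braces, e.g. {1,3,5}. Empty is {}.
Constraint 1 (Z < U) on D(Z)={2,3,4,5,6,7} D(U)={3,4,5,6,7}: Z {2,3,4,5,6,7}->{2,3,4,5,6}
Constraint 2 (Z + W = U) on D(Z)={2,3,4,5,6} D(W)={2,3,6} D(U)={3,4,5,6,7}: Z {2,3,4,5,6}->{2,3,4,5}; W {2,3,6}->{2,3}; U {3,4,5,6,7}->{4,5,6,7}
Constraint 3 (Z < U) on D(Z)={2,3,4,5} D(U)={4,5,6,7}: no change
So after constraint 3: D(U) = {4,5,6,7}

Answer: {4,5,6,7}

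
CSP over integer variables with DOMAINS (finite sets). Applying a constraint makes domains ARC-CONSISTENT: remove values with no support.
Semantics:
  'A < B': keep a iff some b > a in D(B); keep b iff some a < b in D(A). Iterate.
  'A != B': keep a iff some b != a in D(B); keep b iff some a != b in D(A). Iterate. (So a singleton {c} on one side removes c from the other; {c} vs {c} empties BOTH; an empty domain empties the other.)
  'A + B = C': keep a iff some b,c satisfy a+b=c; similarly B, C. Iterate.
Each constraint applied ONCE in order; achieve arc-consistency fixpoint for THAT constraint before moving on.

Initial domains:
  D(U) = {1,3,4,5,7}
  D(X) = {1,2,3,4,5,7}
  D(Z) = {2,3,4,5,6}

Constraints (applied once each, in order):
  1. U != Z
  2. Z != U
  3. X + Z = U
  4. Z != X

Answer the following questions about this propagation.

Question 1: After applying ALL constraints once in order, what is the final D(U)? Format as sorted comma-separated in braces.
Answer: {3,4,5,7}

Derivation:
Constraint 1 (U != Z) on D(U)={1,3,4,5,7} D(Z)={2,3,4,5,6}: no change
Constraint 2 (Z != U) on D(Z)={2,3,4,5,6} D(U)={1,3,4,5,7}: no change
Constraint 3 (X + Z = U) on D(X)={1,2,3,4,5,7} D(Z)={2,3,4,5,6} D(U)={1,3,4,5,7}: X {1,2,3,4,5,7}->{1,2,3,4,5}; U {1,3,4,5,7}->{3,4,5,7}
Constraint 4 (Z != X) on D(Z)={2,3,4,5,6} D(X)={1,2,3,4,5}: no change
So after all 4 constraints: D(U) = {3,4,5,7}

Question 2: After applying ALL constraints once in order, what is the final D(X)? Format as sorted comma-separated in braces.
Answer: {1,2,3,4,5}

Derivation:
Constraint 1 (U != Z) on D(U)={1,3,4,5,7} D(Z)={2,3,4,5,6}: no change
Constraint 2 (Z != U) on D(Z)={2,3,4,5,6} D(U)={1,3,4,5,7}: no change
Constraint 3 (X + Z = U) on D(X)={1,2,3,4,5,7} D(Z)={2,3,4,5,6} D(U)={1,3,4,5,7}: X {1,2,3,4,5,7}->{1,2,3,4,5}; U {1,3,4,5,7}->{3,4,5,7}
Constraint 4 (Z != X) on D(Z)={2,3,4,5,6} D(X)={1,2,3,4,5}: no change
So after all 4 constraints: D(X) = {1,2,3,4,5}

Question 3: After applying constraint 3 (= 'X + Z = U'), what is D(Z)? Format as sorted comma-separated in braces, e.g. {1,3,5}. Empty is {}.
Answer: {2,3,4,5,6}

Derivation:
Constraint 1 (U != Z) on D(U)={1,3,4,5,7} D(Z)={2,3,4,5,6}: no change
Constraint 2 (Z != U) on D(Z)={2,3,4,5,6} D(U)={1,3,4,5,7}: no change
Constraint 3 (X + Z = U) on D(X)={1,2,3,4,5,7} D(Z)={2,3,4,5,6} D(U)={1,3,4,5,7}: X {1,2,3,4,5,7}->{1,2,3,4,5}; U {1,3,4,5,7}->{3,4,5,7}
So after constraint 3: D(Z) = {2,3,4,5,6}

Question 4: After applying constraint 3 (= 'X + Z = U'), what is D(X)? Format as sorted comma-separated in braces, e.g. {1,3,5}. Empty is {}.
Answer: {1,2,3,4,5}

Derivation:
Constraint 1 (U != Z) on D(U)={1,3,4,5,7} D(Z)={2,3,4,5,6}: no change
Constraint 2 (Z != U) on D(Z)={2,3,4,5,6} D(U)={1,3,4,5,7}: no change
Constraint 3 (X + Z = U) on D(X)={1,2,3,4,5,7} D(Z)={2,3,4,5,6} D(U)={1,3,4,5,7}: X {1,2,3,4,5,7}->{1,2,3,4,5}; U {1,3,4,5,7}->{3,4,5,7}
So after constraint 3: D(X) = {1,2,3,4,5}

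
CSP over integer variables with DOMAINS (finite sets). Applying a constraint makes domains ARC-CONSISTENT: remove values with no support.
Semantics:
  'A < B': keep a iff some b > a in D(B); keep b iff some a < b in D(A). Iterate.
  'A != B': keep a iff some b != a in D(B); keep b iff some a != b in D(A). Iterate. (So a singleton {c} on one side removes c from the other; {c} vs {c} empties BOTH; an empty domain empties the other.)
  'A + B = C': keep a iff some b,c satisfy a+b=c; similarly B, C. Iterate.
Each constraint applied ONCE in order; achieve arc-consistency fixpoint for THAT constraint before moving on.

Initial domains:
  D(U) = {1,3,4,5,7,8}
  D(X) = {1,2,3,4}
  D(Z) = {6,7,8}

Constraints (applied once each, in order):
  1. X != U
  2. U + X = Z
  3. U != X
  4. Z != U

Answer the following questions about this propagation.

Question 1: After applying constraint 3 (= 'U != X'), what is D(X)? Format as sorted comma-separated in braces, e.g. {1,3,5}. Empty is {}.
Constraint 1 (X != U) on D(X)={1,2,3,4} D(U)={1,3,4,5,7,8}: no change
Constraint 2 (U + X = Z) on D(U)={1,3,4,5,7,8} D(X)={1,2,3,4} D(Z)={6,7,8}: U {1,3,4,5,7,8}->{3,4,5,7}
Constraint 3 (U != X) on D(U)={3,4,5,7} D(X)={1,2,3,4}: no change
So after constraint 3: D(X) = {1,2,3,4}

Answer: {1,2,3,4}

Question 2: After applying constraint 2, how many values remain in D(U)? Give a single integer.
Constraint 1 (X != U) on D(X)={1,2,3,4} D(U)={1,3,4,5,7,8}: no change
Constraint 2 (U + X = Z) on D(U)={1,3,4,5,7,8} D(X)={1,2,3,4} D(Z)={6,7,8}: U {1,3,4,5,7,8}->{3,4,5,7}
So after constraint 2: D(U)={3,4,5,7}, size = 4

Answer: 4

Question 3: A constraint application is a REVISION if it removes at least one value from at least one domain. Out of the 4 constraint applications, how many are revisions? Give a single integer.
Answer: 1

Derivation:
Constraint 1 (X != U) on D(X)={1,2,3,4} D(U)={1,3,4,5,7,8}: no change => not a revision
Constraint 2 (U + X = Z) on D(U)={1,3,4,5,7,8} D(X)={1,2,3,4} D(Z)={6,7,8}: U {1,3,4,5,7,8}->{3,4,5,7} => REVISION
Constraint 3 (U != X) on D(U)={3,4,5,7} D(X)={1,2,3,4}: no change => not a revision
Constraint 4 (Z != U) on D(Z)={6,7,8} D(U)={3,4,5,7}: no change => not a revision
Total revisions = 1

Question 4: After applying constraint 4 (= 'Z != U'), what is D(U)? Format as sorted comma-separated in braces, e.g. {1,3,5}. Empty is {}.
Answer: {3,4,5,7}

Derivation:
Constraint 1 (X != U) on D(X)={1,2,3,4} D(U)={1,3,4,5,7,8}: no change
Constraint 2 (U + X = Z) on D(U)={1,3,4,5,7,8} D(X)={1,2,3,4} D(Z)={6,7,8}: U {1,3,4,5,7,8}->{3,4,5,7}
Constraint 3 (U != X) on D(U)={3,4,5,7} D(X)={1,2,3,4}: no change
Constraint 4 (Z != U) on D(Z)={6,7,8} D(U)={3,4,5,7}: no change
So after constraint 4: D(U) = {3,4,5,7}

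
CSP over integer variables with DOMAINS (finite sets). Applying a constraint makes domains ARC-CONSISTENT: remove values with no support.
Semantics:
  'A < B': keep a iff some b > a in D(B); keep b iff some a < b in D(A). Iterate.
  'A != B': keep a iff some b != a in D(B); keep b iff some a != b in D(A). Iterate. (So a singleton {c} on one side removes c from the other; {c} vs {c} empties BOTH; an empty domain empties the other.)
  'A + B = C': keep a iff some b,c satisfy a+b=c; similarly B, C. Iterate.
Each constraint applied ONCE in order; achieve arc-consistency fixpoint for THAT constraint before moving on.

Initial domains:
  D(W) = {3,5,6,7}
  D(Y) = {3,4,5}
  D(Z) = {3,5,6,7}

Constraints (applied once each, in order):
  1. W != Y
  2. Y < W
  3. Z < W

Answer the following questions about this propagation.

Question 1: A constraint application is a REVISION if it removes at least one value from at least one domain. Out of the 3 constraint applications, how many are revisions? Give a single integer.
Answer: 2

Derivation:
Constraint 1 (W != Y) on D(W)={3,5,6,7} D(Y)={3,4,5}: no change => not a revision
Constraint 2 (Y < W) on D(Y)={3,4,5} D(W)={3,5,6,7}: W {3,5,6,7}->{5,6,7} => REVISION
Constraint 3 (Z < W) on D(Z)={3,5,6,7} D(W)={5,6,7}: Z {3,5,6,7}->{3,5,6} => REVISION
Total revisions = 2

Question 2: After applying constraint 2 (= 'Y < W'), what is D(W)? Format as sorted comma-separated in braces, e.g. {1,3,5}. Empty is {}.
Answer: {5,6,7}

Derivation:
Constraint 1 (W != Y) on D(W)={3,5,6,7} D(Y)={3,4,5}: no change
Constraint 2 (Y < W) on D(Y)={3,4,5} D(W)={3,5,6,7}: W {3,5,6,7}->{5,6,7}
So after constraint 2: D(W) = {5,6,7}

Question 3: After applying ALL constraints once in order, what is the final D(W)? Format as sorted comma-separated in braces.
Constraint 1 (W != Y) on D(W)={3,5,6,7} D(Y)={3,4,5}: no change
Constraint 2 (Y < W) on D(Y)={3,4,5} D(W)={3,5,6,7}: W {3,5,6,7}->{5,6,7}
Constraint 3 (Z < W) on D(Z)={3,5,6,7} D(W)={5,6,7}: Z {3,5,6,7}->{3,5,6}
So after all 3 constraints: D(W) = {5,6,7}

Answer: {5,6,7}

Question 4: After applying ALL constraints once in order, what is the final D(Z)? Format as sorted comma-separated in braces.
Answer: {3,5,6}

Derivation:
Constraint 1 (W != Y) on D(W)={3,5,6,7} D(Y)={3,4,5}: no change
Constraint 2 (Y < W) on D(Y)={3,4,5} D(W)={3,5,6,7}: W {3,5,6,7}->{5,6,7}
Constraint 3 (Z < W) on D(Z)={3,5,6,7} D(W)={5,6,7}: Z {3,5,6,7}->{3,5,6}
So after all 3 constraints: D(Z) = {3,5,6}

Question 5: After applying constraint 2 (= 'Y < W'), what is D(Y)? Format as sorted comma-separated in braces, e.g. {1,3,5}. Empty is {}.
Constraint 1 (W != Y) on D(W)={3,5,6,7} D(Y)={3,4,5}: no change
Constraint 2 (Y < W) on D(Y)={3,4,5} D(W)={3,5,6,7}: W {3,5,6,7}->{5,6,7}
So after constraint 2: D(Y) = {3,4,5}

Answer: {3,4,5}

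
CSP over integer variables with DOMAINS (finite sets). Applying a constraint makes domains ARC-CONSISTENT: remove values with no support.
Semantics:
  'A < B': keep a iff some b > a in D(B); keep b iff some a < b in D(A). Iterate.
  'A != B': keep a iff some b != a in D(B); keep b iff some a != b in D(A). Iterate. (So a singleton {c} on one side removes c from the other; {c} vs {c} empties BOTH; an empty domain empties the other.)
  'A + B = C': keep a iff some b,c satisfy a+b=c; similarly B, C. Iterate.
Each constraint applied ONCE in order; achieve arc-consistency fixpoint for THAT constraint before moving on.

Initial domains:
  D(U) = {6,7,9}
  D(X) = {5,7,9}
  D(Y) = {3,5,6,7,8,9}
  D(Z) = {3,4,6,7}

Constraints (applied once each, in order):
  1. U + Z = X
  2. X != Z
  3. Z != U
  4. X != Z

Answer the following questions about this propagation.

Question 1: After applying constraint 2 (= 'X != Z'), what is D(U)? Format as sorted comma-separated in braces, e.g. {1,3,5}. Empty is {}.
Answer: {6}

Derivation:
Constraint 1 (U + Z = X) on D(U)={6,7,9} D(Z)={3,4,6,7} D(X)={5,7,9}: U {6,7,9}->{6}; Z {3,4,6,7}->{3}; X {5,7,9}->{9}
Constraint 2 (X != Z) on D(X)={9} D(Z)={3}: no change
So after constraint 2: D(U) = {6}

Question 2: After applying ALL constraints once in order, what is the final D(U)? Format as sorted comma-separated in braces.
Constraint 1 (U + Z = X) on D(U)={6,7,9} D(Z)={3,4,6,7} D(X)={5,7,9}: U {6,7,9}->{6}; Z {3,4,6,7}->{3}; X {5,7,9}->{9}
Constraint 2 (X != Z) on D(X)={9} D(Z)={3}: no change
Constraint 3 (Z != U) on D(Z)={3} D(U)={6}: no change
Constraint 4 (X != Z) on D(X)={9} D(Z)={3}: no change
So after all 4 constraints: D(U) = {6}

Answer: {6}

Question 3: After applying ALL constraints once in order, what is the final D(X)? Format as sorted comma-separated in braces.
Answer: {9}

Derivation:
Constraint 1 (U + Z = X) on D(U)={6,7,9} D(Z)={3,4,6,7} D(X)={5,7,9}: U {6,7,9}->{6}; Z {3,4,6,7}->{3}; X {5,7,9}->{9}
Constraint 2 (X != Z) on D(X)={9} D(Z)={3}: no change
Constraint 3 (Z != U) on D(Z)={3} D(U)={6}: no change
Constraint 4 (X != Z) on D(X)={9} D(Z)={3}: no change
So after all 4 constraints: D(X) = {9}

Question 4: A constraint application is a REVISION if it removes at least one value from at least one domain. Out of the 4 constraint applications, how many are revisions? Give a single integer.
Answer: 1

Derivation:
Constraint 1 (U + Z = X) on D(U)={6,7,9} D(Z)={3,4,6,7} D(X)={5,7,9}: U {6,7,9}->{6}; Z {3,4,6,7}->{3}; X {5,7,9}->{9} => REVISION
Constraint 2 (X != Z) on D(X)={9} D(Z)={3}: no change => not a revision
Constraint 3 (Z != U) on D(Z)={3} D(U)={6}: no change => not a revision
Constraint 4 (X != Z) on D(X)={9} D(Z)={3}: no change => not a revision
Total revisions = 1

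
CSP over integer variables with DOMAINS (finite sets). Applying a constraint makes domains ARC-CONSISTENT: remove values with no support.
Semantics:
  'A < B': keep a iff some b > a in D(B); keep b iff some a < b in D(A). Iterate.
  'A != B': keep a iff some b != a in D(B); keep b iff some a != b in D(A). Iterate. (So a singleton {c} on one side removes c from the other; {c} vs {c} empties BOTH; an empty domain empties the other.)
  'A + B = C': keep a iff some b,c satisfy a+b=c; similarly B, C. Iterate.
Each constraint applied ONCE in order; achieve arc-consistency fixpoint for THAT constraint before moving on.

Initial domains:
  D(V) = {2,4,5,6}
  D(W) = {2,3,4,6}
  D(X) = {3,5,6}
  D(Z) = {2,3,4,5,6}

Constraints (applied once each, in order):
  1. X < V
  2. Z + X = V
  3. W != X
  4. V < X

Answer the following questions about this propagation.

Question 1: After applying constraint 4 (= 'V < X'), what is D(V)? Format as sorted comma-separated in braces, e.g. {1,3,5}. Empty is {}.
Constraint 1 (X < V) on D(X)={3,5,6} D(V)={2,4,5,6}: X {3,5,6}->{3,5}; V {2,4,5,6}->{4,5,6}
Constraint 2 (Z + X = V) on D(Z)={2,3,4,5,6} D(X)={3,5} D(V)={4,5,6}: Z {2,3,4,5,6}->{2,3}; X {3,5}->{3}; V {4,5,6}->{5,6}
Constraint 3 (W != X) on D(W)={2,3,4,6} D(X)={3}: W {2,3,4,6}->{2,4,6}
Constraint 4 (V < X) on D(V)={5,6} D(X)={3}: V {5,6}->{}; X {3}->{}
So after constraint 4: D(V) = {}

Answer: {}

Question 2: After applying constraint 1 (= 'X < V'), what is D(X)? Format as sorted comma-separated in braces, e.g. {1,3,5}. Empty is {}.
Constraint 1 (X < V) on D(X)={3,5,6} D(V)={2,4,5,6}: X {3,5,6}->{3,5}; V {2,4,5,6}->{4,5,6}
So after constraint 1: D(X) = {3,5}

Answer: {3,5}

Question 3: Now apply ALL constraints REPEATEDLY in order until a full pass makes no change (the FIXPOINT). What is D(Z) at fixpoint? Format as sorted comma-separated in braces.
pass 0 (initial): D(Z)={2,3,4,5,6}
pass 1: V {2,4,5,6}->{}; W {2,3,4,6}->{2,4,6}; X {3,5,6}->{}; Z {2,3,4,5,6}->{2,3}
pass 2: W {2,4,6}->{}; Z {2,3}->{}
pass 3: no change
Fixpoint after 3 passes: D(Z) = {}

Answer: {}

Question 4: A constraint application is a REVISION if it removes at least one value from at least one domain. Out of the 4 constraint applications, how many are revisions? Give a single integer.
Answer: 4

Derivation:
Constraint 1 (X < V) on D(X)={3,5,6} D(V)={2,4,5,6}: X {3,5,6}->{3,5}; V {2,4,5,6}->{4,5,6} => REVISION
Constraint 2 (Z + X = V) on D(Z)={2,3,4,5,6} D(X)={3,5} D(V)={4,5,6}: Z {2,3,4,5,6}->{2,3}; X {3,5}->{3}; V {4,5,6}->{5,6} => REVISION
Constraint 3 (W != X) on D(W)={2,3,4,6} D(X)={3}: W {2,3,4,6}->{2,4,6} => REVISION
Constraint 4 (V < X) on D(V)={5,6} D(X)={3}: V {5,6}->{}; X {3}->{} => REVISION
Total revisions = 4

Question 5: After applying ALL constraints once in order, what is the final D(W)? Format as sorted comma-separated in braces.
Answer: {2,4,6}

Derivation:
Constraint 1 (X < V) on D(X)={3,5,6} D(V)={2,4,5,6}: X {3,5,6}->{3,5}; V {2,4,5,6}->{4,5,6}
Constraint 2 (Z + X = V) on D(Z)={2,3,4,5,6} D(X)={3,5} D(V)={4,5,6}: Z {2,3,4,5,6}->{2,3}; X {3,5}->{3}; V {4,5,6}->{5,6}
Constraint 3 (W != X) on D(W)={2,3,4,6} D(X)={3}: W {2,3,4,6}->{2,4,6}
Constraint 4 (V < X) on D(V)={5,6} D(X)={3}: V {5,6}->{}; X {3}->{}
So after all 4 constraints: D(W) = {2,4,6}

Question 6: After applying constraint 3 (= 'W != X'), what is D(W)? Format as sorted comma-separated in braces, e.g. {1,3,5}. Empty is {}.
Constraint 1 (X < V) on D(X)={3,5,6} D(V)={2,4,5,6}: X {3,5,6}->{3,5}; V {2,4,5,6}->{4,5,6}
Constraint 2 (Z + X = V) on D(Z)={2,3,4,5,6} D(X)={3,5} D(V)={4,5,6}: Z {2,3,4,5,6}->{2,3}; X {3,5}->{3}; V {4,5,6}->{5,6}
Constraint 3 (W != X) on D(W)={2,3,4,6} D(X)={3}: W {2,3,4,6}->{2,4,6}
So after constraint 3: D(W) = {2,4,6}

Answer: {2,4,6}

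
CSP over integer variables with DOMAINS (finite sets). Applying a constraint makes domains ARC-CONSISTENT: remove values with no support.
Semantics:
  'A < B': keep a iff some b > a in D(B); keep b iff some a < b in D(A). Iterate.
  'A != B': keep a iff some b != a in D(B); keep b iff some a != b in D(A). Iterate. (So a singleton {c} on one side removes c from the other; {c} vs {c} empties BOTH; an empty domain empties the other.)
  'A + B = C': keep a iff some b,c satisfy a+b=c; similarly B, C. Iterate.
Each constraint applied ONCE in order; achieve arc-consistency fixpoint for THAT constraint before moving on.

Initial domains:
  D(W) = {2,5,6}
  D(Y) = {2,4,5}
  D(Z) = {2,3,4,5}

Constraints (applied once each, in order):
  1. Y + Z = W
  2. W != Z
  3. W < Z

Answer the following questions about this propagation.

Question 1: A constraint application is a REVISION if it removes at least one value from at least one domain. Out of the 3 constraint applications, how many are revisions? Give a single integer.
Answer: 2

Derivation:
Constraint 1 (Y + Z = W) on D(Y)={2,4,5} D(Z)={2,3,4,5} D(W)={2,5,6}: Y {2,4,5}->{2,4}; Z {2,3,4,5}->{2,3,4}; W {2,5,6}->{5,6} => REVISION
Constraint 2 (W != Z) on D(W)={5,6} D(Z)={2,3,4}: no change => not a revision
Constraint 3 (W < Z) on D(W)={5,6} D(Z)={2,3,4}: W {5,6}->{}; Z {2,3,4}->{} => REVISION
Total revisions = 2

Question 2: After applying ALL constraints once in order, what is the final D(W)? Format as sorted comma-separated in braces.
Answer: {}

Derivation:
Constraint 1 (Y + Z = W) on D(Y)={2,4,5} D(Z)={2,3,4,5} D(W)={2,5,6}: Y {2,4,5}->{2,4}; Z {2,3,4,5}->{2,3,4}; W {2,5,6}->{5,6}
Constraint 2 (W != Z) on D(W)={5,6} D(Z)={2,3,4}: no change
Constraint 3 (W < Z) on D(W)={5,6} D(Z)={2,3,4}: W {5,6}->{}; Z {2,3,4}->{}
So after all 3 constraints: D(W) = {}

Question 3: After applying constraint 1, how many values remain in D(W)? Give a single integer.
Answer: 2

Derivation:
Constraint 1 (Y + Z = W) on D(Y)={2,4,5} D(Z)={2,3,4,5} D(W)={2,5,6}: Y {2,4,5}->{2,4}; Z {2,3,4,5}->{2,3,4}; W {2,5,6}->{5,6}
So after constraint 1: D(W)={5,6}, size = 2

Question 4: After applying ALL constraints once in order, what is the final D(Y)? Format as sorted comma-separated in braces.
Answer: {2,4}

Derivation:
Constraint 1 (Y + Z = W) on D(Y)={2,4,5} D(Z)={2,3,4,5} D(W)={2,5,6}: Y {2,4,5}->{2,4}; Z {2,3,4,5}->{2,3,4}; W {2,5,6}->{5,6}
Constraint 2 (W != Z) on D(W)={5,6} D(Z)={2,3,4}: no change
Constraint 3 (W < Z) on D(W)={5,6} D(Z)={2,3,4}: W {5,6}->{}; Z {2,3,4}->{}
So after all 3 constraints: D(Y) = {2,4}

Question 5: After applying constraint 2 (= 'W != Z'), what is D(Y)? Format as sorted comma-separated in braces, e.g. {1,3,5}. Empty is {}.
Answer: {2,4}

Derivation:
Constraint 1 (Y + Z = W) on D(Y)={2,4,5} D(Z)={2,3,4,5} D(W)={2,5,6}: Y {2,4,5}->{2,4}; Z {2,3,4,5}->{2,3,4}; W {2,5,6}->{5,6}
Constraint 2 (W != Z) on D(W)={5,6} D(Z)={2,3,4}: no change
So after constraint 2: D(Y) = {2,4}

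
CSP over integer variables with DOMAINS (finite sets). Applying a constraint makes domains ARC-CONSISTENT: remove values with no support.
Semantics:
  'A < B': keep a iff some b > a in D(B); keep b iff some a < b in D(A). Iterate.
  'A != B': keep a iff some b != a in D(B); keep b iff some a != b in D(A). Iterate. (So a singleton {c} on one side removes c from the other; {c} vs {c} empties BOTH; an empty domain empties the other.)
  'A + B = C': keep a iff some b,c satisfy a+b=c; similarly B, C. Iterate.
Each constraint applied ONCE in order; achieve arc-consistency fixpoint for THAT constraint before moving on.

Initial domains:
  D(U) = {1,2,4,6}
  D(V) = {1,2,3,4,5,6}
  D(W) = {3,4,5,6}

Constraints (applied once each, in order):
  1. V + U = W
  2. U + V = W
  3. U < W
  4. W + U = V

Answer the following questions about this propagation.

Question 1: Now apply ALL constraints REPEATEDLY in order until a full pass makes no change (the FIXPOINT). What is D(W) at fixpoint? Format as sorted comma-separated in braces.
pass 0 (initial): D(W)={3,4,5,6}
pass 1: U {1,2,4,6}->{1,2}; V {1,2,3,4,5,6}->{4,5}; W {3,4,5,6}->{3,4}
pass 2: U {1,2}->{}; V {4,5}->{}; W {3,4}->{}
pass 3: no change
Fixpoint after 3 passes: D(W) = {}

Answer: {}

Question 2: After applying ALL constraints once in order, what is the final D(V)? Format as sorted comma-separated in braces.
Answer: {4,5}

Derivation:
Constraint 1 (V + U = W) on D(V)={1,2,3,4,5,6} D(U)={1,2,4,6} D(W)={3,4,5,6}: V {1,2,3,4,5,6}->{1,2,3,4,5}; U {1,2,4,6}->{1,2,4}
Constraint 2 (U + V = W) on D(U)={1,2,4} D(V)={1,2,3,4,5} D(W)={3,4,5,6}: no change
Constraint 3 (U < W) on D(U)={1,2,4} D(W)={3,4,5,6}: no change
Constraint 4 (W + U = V) on D(W)={3,4,5,6} D(U)={1,2,4} D(V)={1,2,3,4,5}: W {3,4,5,6}->{3,4}; U {1,2,4}->{1,2}; V {1,2,3,4,5}->{4,5}
So after all 4 constraints: D(V) = {4,5}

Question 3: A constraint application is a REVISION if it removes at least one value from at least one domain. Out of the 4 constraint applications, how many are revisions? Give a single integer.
Constraint 1 (V + U = W) on D(V)={1,2,3,4,5,6} D(U)={1,2,4,6} D(W)={3,4,5,6}: V {1,2,3,4,5,6}->{1,2,3,4,5}; U {1,2,4,6}->{1,2,4} => REVISION
Constraint 2 (U + V = W) on D(U)={1,2,4} D(V)={1,2,3,4,5} D(W)={3,4,5,6}: no change => not a revision
Constraint 3 (U < W) on D(U)={1,2,4} D(W)={3,4,5,6}: no change => not a revision
Constraint 4 (W + U = V) on D(W)={3,4,5,6} D(U)={1,2,4} D(V)={1,2,3,4,5}: W {3,4,5,6}->{3,4}; U {1,2,4}->{1,2}; V {1,2,3,4,5}->{4,5} => REVISION
Total revisions = 2

Answer: 2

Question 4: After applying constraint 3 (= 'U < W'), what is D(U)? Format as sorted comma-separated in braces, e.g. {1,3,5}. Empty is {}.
Answer: {1,2,4}

Derivation:
Constraint 1 (V + U = W) on D(V)={1,2,3,4,5,6} D(U)={1,2,4,6} D(W)={3,4,5,6}: V {1,2,3,4,5,6}->{1,2,3,4,5}; U {1,2,4,6}->{1,2,4}
Constraint 2 (U + V = W) on D(U)={1,2,4} D(V)={1,2,3,4,5} D(W)={3,4,5,6}: no change
Constraint 3 (U < W) on D(U)={1,2,4} D(W)={3,4,5,6}: no change
So after constraint 3: D(U) = {1,2,4}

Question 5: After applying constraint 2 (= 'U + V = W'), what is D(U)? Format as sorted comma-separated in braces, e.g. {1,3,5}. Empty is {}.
Constraint 1 (V + U = W) on D(V)={1,2,3,4,5,6} D(U)={1,2,4,6} D(W)={3,4,5,6}: V {1,2,3,4,5,6}->{1,2,3,4,5}; U {1,2,4,6}->{1,2,4}
Constraint 2 (U + V = W) on D(U)={1,2,4} D(V)={1,2,3,4,5} D(W)={3,4,5,6}: no change
So after constraint 2: D(U) = {1,2,4}

Answer: {1,2,4}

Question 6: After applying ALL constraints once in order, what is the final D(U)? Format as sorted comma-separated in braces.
Answer: {1,2}

Derivation:
Constraint 1 (V + U = W) on D(V)={1,2,3,4,5,6} D(U)={1,2,4,6} D(W)={3,4,5,6}: V {1,2,3,4,5,6}->{1,2,3,4,5}; U {1,2,4,6}->{1,2,4}
Constraint 2 (U + V = W) on D(U)={1,2,4} D(V)={1,2,3,4,5} D(W)={3,4,5,6}: no change
Constraint 3 (U < W) on D(U)={1,2,4} D(W)={3,4,5,6}: no change
Constraint 4 (W + U = V) on D(W)={3,4,5,6} D(U)={1,2,4} D(V)={1,2,3,4,5}: W {3,4,5,6}->{3,4}; U {1,2,4}->{1,2}; V {1,2,3,4,5}->{4,5}
So after all 4 constraints: D(U) = {1,2}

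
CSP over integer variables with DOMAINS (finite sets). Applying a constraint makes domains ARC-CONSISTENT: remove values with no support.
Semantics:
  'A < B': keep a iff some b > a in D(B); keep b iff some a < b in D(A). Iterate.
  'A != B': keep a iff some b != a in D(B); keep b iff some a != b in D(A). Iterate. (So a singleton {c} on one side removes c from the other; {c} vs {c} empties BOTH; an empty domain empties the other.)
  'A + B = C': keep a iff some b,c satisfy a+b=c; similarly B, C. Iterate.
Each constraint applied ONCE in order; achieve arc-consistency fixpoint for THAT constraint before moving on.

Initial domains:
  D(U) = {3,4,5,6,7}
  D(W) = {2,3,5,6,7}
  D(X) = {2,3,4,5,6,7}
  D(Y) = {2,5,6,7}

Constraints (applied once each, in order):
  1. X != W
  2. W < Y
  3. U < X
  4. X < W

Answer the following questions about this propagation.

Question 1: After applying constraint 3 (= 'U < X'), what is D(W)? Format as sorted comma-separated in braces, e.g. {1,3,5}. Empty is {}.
Constraint 1 (X != W) on D(X)={2,3,4,5,6,7} D(W)={2,3,5,6,7}: no change
Constraint 2 (W < Y) on D(W)={2,3,5,6,7} D(Y)={2,5,6,7}: W {2,3,5,6,7}->{2,3,5,6}; Y {2,5,6,7}->{5,6,7}
Constraint 3 (U < X) on D(U)={3,4,5,6,7} D(X)={2,3,4,5,6,7}: U {3,4,5,6,7}->{3,4,5,6}; X {2,3,4,5,6,7}->{4,5,6,7}
So after constraint 3: D(W) = {2,3,5,6}

Answer: {2,3,5,6}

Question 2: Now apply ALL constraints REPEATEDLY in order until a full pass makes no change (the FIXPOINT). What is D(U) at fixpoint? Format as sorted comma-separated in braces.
pass 0 (initial): D(U)={3,4,5,6,7}
pass 1: U {3,4,5,6,7}->{3,4,5,6}; W {2,3,5,6,7}->{5,6}; X {2,3,4,5,6,7}->{4,5}; Y {2,5,6,7}->{5,6,7}
pass 2: U {3,4,5,6}->{3,4}; Y {5,6,7}->{6,7}
pass 3: no change
Fixpoint after 3 passes: D(U) = {3,4}

Answer: {3,4}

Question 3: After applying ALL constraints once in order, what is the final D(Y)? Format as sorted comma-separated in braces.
Constraint 1 (X != W) on D(X)={2,3,4,5,6,7} D(W)={2,3,5,6,7}: no change
Constraint 2 (W < Y) on D(W)={2,3,5,6,7} D(Y)={2,5,6,7}: W {2,3,5,6,7}->{2,3,5,6}; Y {2,5,6,7}->{5,6,7}
Constraint 3 (U < X) on D(U)={3,4,5,6,7} D(X)={2,3,4,5,6,7}: U {3,4,5,6,7}->{3,4,5,6}; X {2,3,4,5,6,7}->{4,5,6,7}
Constraint 4 (X < W) on D(X)={4,5,6,7} D(W)={2,3,5,6}: X {4,5,6,7}->{4,5}; W {2,3,5,6}->{5,6}
So after all 4 constraints: D(Y) = {5,6,7}

Answer: {5,6,7}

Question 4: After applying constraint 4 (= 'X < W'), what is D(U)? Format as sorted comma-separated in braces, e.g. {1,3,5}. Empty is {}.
Constraint 1 (X != W) on D(X)={2,3,4,5,6,7} D(W)={2,3,5,6,7}: no change
Constraint 2 (W < Y) on D(W)={2,3,5,6,7} D(Y)={2,5,6,7}: W {2,3,5,6,7}->{2,3,5,6}; Y {2,5,6,7}->{5,6,7}
Constraint 3 (U < X) on D(U)={3,4,5,6,7} D(X)={2,3,4,5,6,7}: U {3,4,5,6,7}->{3,4,5,6}; X {2,3,4,5,6,7}->{4,5,6,7}
Constraint 4 (X < W) on D(X)={4,5,6,7} D(W)={2,3,5,6}: X {4,5,6,7}->{4,5}; W {2,3,5,6}->{5,6}
So after constraint 4: D(U) = {3,4,5,6}

Answer: {3,4,5,6}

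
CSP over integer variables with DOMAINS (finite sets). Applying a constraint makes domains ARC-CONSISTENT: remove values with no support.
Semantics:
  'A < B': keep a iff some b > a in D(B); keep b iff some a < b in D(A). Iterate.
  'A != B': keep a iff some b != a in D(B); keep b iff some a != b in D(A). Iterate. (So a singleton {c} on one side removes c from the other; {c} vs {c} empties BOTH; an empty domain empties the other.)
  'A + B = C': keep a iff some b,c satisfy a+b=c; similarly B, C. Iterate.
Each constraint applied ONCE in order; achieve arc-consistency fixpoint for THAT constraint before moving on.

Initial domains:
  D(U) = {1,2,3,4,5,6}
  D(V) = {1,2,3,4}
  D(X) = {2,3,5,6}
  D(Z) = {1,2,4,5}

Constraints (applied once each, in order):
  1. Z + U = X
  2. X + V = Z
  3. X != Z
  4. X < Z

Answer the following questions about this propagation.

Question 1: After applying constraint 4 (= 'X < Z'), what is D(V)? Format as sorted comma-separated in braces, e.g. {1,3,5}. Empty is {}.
Constraint 1 (Z + U = X) on D(Z)={1,2,4,5} D(U)={1,2,3,4,5,6} D(X)={2,3,5,6}: U {1,2,3,4,5,6}->{1,2,3,4,5}
Constraint 2 (X + V = Z) on D(X)={2,3,5,6} D(V)={1,2,3,4} D(Z)={1,2,4,5}: X {2,3,5,6}->{2,3}; V {1,2,3,4}->{1,2,3}; Z {1,2,4,5}->{4,5}
Constraint 3 (X != Z) on D(X)={2,3} D(Z)={4,5}: no change
Constraint 4 (X < Z) on D(X)={2,3} D(Z)={4,5}: no change
So after constraint 4: D(V) = {1,2,3}

Answer: {1,2,3}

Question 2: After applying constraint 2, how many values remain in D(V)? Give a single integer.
Answer: 3

Derivation:
Constraint 1 (Z + U = X) on D(Z)={1,2,4,5} D(U)={1,2,3,4,5,6} D(X)={2,3,5,6}: U {1,2,3,4,5,6}->{1,2,3,4,5}
Constraint 2 (X + V = Z) on D(X)={2,3,5,6} D(V)={1,2,3,4} D(Z)={1,2,4,5}: X {2,3,5,6}->{2,3}; V {1,2,3,4}->{1,2,3}; Z {1,2,4,5}->{4,5}
So after constraint 2: D(V)={1,2,3}, size = 3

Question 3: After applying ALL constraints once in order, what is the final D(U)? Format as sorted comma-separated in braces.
Constraint 1 (Z + U = X) on D(Z)={1,2,4,5} D(U)={1,2,3,4,5,6} D(X)={2,3,5,6}: U {1,2,3,4,5,6}->{1,2,3,4,5}
Constraint 2 (X + V = Z) on D(X)={2,3,5,6} D(V)={1,2,3,4} D(Z)={1,2,4,5}: X {2,3,5,6}->{2,3}; V {1,2,3,4}->{1,2,3}; Z {1,2,4,5}->{4,5}
Constraint 3 (X != Z) on D(X)={2,3} D(Z)={4,5}: no change
Constraint 4 (X < Z) on D(X)={2,3} D(Z)={4,5}: no change
So after all 4 constraints: D(U) = {1,2,3,4,5}

Answer: {1,2,3,4,5}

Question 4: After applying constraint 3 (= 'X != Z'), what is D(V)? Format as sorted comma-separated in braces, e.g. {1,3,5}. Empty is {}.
Answer: {1,2,3}

Derivation:
Constraint 1 (Z + U = X) on D(Z)={1,2,4,5} D(U)={1,2,3,4,5,6} D(X)={2,3,5,6}: U {1,2,3,4,5,6}->{1,2,3,4,5}
Constraint 2 (X + V = Z) on D(X)={2,3,5,6} D(V)={1,2,3,4} D(Z)={1,2,4,5}: X {2,3,5,6}->{2,3}; V {1,2,3,4}->{1,2,3}; Z {1,2,4,5}->{4,5}
Constraint 3 (X != Z) on D(X)={2,3} D(Z)={4,5}: no change
So after constraint 3: D(V) = {1,2,3}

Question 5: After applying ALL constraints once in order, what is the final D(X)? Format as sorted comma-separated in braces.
Answer: {2,3}

Derivation:
Constraint 1 (Z + U = X) on D(Z)={1,2,4,5} D(U)={1,2,3,4,5,6} D(X)={2,3,5,6}: U {1,2,3,4,5,6}->{1,2,3,4,5}
Constraint 2 (X + V = Z) on D(X)={2,3,5,6} D(V)={1,2,3,4} D(Z)={1,2,4,5}: X {2,3,5,6}->{2,3}; V {1,2,3,4}->{1,2,3}; Z {1,2,4,5}->{4,5}
Constraint 3 (X != Z) on D(X)={2,3} D(Z)={4,5}: no change
Constraint 4 (X < Z) on D(X)={2,3} D(Z)={4,5}: no change
So after all 4 constraints: D(X) = {2,3}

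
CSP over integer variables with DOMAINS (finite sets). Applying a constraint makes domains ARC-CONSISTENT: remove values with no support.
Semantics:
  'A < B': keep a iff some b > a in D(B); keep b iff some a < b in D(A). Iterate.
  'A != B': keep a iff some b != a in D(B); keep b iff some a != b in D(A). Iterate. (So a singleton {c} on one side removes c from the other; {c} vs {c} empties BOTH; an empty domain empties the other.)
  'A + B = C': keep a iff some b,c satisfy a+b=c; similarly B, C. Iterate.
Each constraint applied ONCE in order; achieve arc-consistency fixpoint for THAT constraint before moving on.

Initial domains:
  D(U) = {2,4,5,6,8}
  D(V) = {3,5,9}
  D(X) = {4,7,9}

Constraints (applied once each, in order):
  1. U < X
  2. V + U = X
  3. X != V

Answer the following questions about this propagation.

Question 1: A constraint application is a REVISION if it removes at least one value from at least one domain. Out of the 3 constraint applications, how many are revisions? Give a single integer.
Constraint 1 (U < X) on D(U)={2,4,5,6,8} D(X)={4,7,9}: no change => not a revision
Constraint 2 (V + U = X) on D(V)={3,5,9} D(U)={2,4,5,6,8} D(X)={4,7,9}: V {3,5,9}->{3,5}; U {2,4,5,6,8}->{2,4,6}; X {4,7,9}->{7,9} => REVISION
Constraint 3 (X != V) on D(X)={7,9} D(V)={3,5}: no change => not a revision
Total revisions = 1

Answer: 1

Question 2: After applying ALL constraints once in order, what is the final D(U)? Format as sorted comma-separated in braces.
Answer: {2,4,6}

Derivation:
Constraint 1 (U < X) on D(U)={2,4,5,6,8} D(X)={4,7,9}: no change
Constraint 2 (V + U = X) on D(V)={3,5,9} D(U)={2,4,5,6,8} D(X)={4,7,9}: V {3,5,9}->{3,5}; U {2,4,5,6,8}->{2,4,6}; X {4,7,9}->{7,9}
Constraint 3 (X != V) on D(X)={7,9} D(V)={3,5}: no change
So after all 3 constraints: D(U) = {2,4,6}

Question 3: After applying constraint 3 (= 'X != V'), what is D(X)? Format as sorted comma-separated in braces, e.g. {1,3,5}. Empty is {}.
Answer: {7,9}

Derivation:
Constraint 1 (U < X) on D(U)={2,4,5,6,8} D(X)={4,7,9}: no change
Constraint 2 (V + U = X) on D(V)={3,5,9} D(U)={2,4,5,6,8} D(X)={4,7,9}: V {3,5,9}->{3,5}; U {2,4,5,6,8}->{2,4,6}; X {4,7,9}->{7,9}
Constraint 3 (X != V) on D(X)={7,9} D(V)={3,5}: no change
So after constraint 3: D(X) = {7,9}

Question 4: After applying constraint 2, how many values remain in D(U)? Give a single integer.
Constraint 1 (U < X) on D(U)={2,4,5,6,8} D(X)={4,7,9}: no change
Constraint 2 (V + U = X) on D(V)={3,5,9} D(U)={2,4,5,6,8} D(X)={4,7,9}: V {3,5,9}->{3,5}; U {2,4,5,6,8}->{2,4,6}; X {4,7,9}->{7,9}
So after constraint 2: D(U)={2,4,6}, size = 3

Answer: 3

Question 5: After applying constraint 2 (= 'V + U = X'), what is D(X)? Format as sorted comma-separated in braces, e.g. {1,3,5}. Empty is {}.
Answer: {7,9}

Derivation:
Constraint 1 (U < X) on D(U)={2,4,5,6,8} D(X)={4,7,9}: no change
Constraint 2 (V + U = X) on D(V)={3,5,9} D(U)={2,4,5,6,8} D(X)={4,7,9}: V {3,5,9}->{3,5}; U {2,4,5,6,8}->{2,4,6}; X {4,7,9}->{7,9}
So after constraint 2: D(X) = {7,9}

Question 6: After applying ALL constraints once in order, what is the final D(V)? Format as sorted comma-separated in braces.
Answer: {3,5}

Derivation:
Constraint 1 (U < X) on D(U)={2,4,5,6,8} D(X)={4,7,9}: no change
Constraint 2 (V + U = X) on D(V)={3,5,9} D(U)={2,4,5,6,8} D(X)={4,7,9}: V {3,5,9}->{3,5}; U {2,4,5,6,8}->{2,4,6}; X {4,7,9}->{7,9}
Constraint 3 (X != V) on D(X)={7,9} D(V)={3,5}: no change
So after all 3 constraints: D(V) = {3,5}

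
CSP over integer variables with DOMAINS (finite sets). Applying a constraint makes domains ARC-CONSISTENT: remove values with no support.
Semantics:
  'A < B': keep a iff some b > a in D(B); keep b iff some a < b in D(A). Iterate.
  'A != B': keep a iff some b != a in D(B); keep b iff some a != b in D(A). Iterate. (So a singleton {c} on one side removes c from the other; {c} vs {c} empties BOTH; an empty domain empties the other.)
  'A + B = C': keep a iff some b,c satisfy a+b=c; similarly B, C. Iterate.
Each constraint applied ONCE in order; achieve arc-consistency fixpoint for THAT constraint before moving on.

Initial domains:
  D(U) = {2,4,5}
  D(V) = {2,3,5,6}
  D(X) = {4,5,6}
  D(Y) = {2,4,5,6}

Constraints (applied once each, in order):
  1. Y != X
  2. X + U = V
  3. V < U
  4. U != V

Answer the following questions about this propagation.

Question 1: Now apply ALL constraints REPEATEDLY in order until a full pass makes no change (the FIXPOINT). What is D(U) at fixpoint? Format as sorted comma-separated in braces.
Answer: {}

Derivation:
pass 0 (initial): D(U)={2,4,5}
pass 1: U {2,4,5}->{}; V {2,3,5,6}->{}; X {4,5,6}->{4}
pass 2: X {4}->{}; Y {2,4,5,6}->{2,5,6}
pass 3: Y {2,5,6}->{}
pass 4: no change
Fixpoint after 4 passes: D(U) = {}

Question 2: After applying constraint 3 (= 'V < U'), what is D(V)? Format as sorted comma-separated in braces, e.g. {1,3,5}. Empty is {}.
Answer: {}

Derivation:
Constraint 1 (Y != X) on D(Y)={2,4,5,6} D(X)={4,5,6}: no change
Constraint 2 (X + U = V) on D(X)={4,5,6} D(U)={2,4,5} D(V)={2,3,5,6}: X {4,5,6}->{4}; U {2,4,5}->{2}; V {2,3,5,6}->{6}
Constraint 3 (V < U) on D(V)={6} D(U)={2}: V {6}->{}; U {2}->{}
So after constraint 3: D(V) = {}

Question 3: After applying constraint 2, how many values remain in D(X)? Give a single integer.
Constraint 1 (Y != X) on D(Y)={2,4,5,6} D(X)={4,5,6}: no change
Constraint 2 (X + U = V) on D(X)={4,5,6} D(U)={2,4,5} D(V)={2,3,5,6}: X {4,5,6}->{4}; U {2,4,5}->{2}; V {2,3,5,6}->{6}
So after constraint 2: D(X)={4}, size = 1

Answer: 1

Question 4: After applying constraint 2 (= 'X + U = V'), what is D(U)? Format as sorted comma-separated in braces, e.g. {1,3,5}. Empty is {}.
Answer: {2}

Derivation:
Constraint 1 (Y != X) on D(Y)={2,4,5,6} D(X)={4,5,6}: no change
Constraint 2 (X + U = V) on D(X)={4,5,6} D(U)={2,4,5} D(V)={2,3,5,6}: X {4,5,6}->{4}; U {2,4,5}->{2}; V {2,3,5,6}->{6}
So after constraint 2: D(U) = {2}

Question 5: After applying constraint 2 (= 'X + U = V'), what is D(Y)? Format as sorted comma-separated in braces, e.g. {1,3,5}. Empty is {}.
Answer: {2,4,5,6}

Derivation:
Constraint 1 (Y != X) on D(Y)={2,4,5,6} D(X)={4,5,6}: no change
Constraint 2 (X + U = V) on D(X)={4,5,6} D(U)={2,4,5} D(V)={2,3,5,6}: X {4,5,6}->{4}; U {2,4,5}->{2}; V {2,3,5,6}->{6}
So after constraint 2: D(Y) = {2,4,5,6}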